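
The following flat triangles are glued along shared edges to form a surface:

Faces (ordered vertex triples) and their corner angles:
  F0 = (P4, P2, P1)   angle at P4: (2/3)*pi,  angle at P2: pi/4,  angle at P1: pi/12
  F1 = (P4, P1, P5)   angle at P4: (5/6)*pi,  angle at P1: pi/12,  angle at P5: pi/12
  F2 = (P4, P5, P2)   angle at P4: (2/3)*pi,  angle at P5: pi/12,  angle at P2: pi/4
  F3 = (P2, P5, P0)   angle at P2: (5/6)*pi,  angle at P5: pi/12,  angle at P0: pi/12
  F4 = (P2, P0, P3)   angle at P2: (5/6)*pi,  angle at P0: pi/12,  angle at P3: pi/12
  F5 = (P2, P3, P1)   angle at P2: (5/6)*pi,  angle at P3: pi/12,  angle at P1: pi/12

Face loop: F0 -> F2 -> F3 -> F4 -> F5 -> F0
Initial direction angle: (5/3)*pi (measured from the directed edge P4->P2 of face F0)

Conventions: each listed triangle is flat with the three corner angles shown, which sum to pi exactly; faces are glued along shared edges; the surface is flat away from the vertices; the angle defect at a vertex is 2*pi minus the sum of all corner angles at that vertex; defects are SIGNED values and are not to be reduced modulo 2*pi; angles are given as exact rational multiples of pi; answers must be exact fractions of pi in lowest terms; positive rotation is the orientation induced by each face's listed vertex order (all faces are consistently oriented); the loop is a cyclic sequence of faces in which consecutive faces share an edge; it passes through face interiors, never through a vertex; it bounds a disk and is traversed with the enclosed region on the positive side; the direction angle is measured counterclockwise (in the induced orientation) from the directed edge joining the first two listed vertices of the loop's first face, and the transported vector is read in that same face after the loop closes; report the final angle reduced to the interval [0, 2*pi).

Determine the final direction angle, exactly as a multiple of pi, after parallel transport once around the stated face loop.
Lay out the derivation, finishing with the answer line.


enclosed vertex P2: corner angles sum to 3*pi, defect = 2*pi - 3*pi = -pi
holonomy = initial angle + sum of enclosed defects (mod 2*pi), positive in the induced orientation
final angle = (5/3)*pi - pi = (2/3)*pi (mod 2*pi)

Answer: final direction angle = (2/3)*pi


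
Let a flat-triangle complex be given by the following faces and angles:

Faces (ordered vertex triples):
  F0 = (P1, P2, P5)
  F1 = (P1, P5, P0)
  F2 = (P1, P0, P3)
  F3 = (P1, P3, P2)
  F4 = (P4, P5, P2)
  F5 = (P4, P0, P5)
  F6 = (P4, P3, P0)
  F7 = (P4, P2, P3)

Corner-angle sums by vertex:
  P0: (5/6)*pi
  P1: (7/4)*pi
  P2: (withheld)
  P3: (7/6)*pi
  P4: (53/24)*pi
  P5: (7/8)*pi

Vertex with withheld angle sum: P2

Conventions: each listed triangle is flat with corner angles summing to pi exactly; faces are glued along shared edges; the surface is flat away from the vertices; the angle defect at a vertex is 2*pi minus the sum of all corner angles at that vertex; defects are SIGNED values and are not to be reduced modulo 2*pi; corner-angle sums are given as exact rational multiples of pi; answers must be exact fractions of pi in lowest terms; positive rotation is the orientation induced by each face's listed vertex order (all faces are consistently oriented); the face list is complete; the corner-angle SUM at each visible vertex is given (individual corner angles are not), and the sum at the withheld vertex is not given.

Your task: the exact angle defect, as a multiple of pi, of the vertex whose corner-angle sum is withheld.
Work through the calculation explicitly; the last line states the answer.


V = 6, E = 12, F = 8; chi = V - E + F = 2
Gauss-Bonnet: total defect = 2*pi*chi = 4*pi; visible defects sum to (19/6)*pi

Answer: defect(P2) = (5/6)*pi


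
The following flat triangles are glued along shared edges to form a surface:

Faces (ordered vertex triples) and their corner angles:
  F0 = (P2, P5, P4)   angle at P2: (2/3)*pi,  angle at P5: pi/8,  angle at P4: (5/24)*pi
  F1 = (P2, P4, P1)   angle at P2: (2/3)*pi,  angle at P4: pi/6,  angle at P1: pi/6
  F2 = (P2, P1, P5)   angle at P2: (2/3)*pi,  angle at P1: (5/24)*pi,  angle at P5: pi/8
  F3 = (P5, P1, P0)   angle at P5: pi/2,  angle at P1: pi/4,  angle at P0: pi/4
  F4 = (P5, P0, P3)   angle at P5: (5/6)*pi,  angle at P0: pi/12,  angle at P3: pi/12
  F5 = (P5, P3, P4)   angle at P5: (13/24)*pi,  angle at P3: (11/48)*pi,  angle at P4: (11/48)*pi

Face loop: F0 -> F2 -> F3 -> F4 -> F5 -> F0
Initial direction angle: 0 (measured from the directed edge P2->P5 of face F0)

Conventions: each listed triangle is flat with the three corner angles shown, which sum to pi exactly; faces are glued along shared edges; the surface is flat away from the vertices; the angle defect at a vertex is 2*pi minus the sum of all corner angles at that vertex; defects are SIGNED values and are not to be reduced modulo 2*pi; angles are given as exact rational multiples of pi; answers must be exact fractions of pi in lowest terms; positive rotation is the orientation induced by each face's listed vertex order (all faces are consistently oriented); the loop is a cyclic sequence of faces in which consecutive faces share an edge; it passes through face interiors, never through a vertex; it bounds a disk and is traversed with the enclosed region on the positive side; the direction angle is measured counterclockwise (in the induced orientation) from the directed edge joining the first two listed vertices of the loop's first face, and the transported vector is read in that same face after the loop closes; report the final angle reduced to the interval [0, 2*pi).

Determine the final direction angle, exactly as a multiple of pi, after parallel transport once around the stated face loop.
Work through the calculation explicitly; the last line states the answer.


enclosed vertex P5: corner angles sum to (17/8)*pi, defect = 2*pi - (17/8)*pi = -pi/8
adding the enclosed defects to the starting angle (mod 2*pi, induced orientation) gives the holonomy
final angle = 0 - pi/8 = (15/8)*pi (mod 2*pi)

Answer: final direction angle = (15/8)*pi


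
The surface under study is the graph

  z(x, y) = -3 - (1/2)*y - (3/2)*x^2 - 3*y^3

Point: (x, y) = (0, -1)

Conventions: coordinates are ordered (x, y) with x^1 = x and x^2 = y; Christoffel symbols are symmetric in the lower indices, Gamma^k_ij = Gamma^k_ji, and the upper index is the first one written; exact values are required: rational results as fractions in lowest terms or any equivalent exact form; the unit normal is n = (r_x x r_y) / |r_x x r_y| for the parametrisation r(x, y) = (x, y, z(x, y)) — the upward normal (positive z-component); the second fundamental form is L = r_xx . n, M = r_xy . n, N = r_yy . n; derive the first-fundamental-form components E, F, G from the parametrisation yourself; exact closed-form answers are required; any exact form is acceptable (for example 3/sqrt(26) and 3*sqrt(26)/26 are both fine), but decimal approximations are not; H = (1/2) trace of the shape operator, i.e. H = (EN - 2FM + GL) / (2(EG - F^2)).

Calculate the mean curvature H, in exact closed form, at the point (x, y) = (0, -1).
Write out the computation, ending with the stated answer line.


z_x = 0, z_y = -19/2, z_xx = -3, z_xy = 0, z_yy = 18
E = 1, F = 0, G = 365/4; answer radicand W^2 = 365/4
unnormalised second-form numerators: l = -3, m = 0, n = 18; L = l/sqrt(365/4), and similarly M = m/sqrt(W^2), N = n/sqrt(W^2)
H = (E*n - 2*F*m + G*l) / (2*(EG - F^2)*sqrt(W^2)); E*n - 2*F*m + G*l = -1023/4, EG - F^2 = 365/4, so H = (-1023/730)/sqrt(365/4)

Answer: H = -1023*sqrt(365)/133225


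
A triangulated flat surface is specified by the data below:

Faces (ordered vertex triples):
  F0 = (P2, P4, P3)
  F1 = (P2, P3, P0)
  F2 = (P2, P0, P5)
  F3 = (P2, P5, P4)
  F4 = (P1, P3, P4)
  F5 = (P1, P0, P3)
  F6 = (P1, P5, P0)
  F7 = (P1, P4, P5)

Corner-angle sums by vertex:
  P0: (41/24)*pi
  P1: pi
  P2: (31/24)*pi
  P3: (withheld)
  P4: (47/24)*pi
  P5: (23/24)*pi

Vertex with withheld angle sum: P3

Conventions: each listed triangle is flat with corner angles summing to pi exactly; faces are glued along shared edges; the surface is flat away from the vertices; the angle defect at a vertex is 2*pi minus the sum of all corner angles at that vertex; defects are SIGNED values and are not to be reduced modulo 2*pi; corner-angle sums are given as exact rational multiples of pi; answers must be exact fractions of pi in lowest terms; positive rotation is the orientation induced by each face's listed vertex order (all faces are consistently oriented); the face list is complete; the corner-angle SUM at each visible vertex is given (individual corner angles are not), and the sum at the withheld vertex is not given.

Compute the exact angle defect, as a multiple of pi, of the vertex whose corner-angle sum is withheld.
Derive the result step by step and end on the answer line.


V = 6, E = 12, F = 8; chi = V - E + F = 2
Gauss-Bonnet: total defect = 2*pi*chi = 4*pi; visible defects sum to (37/12)*pi

Answer: defect(P3) = (11/12)*pi


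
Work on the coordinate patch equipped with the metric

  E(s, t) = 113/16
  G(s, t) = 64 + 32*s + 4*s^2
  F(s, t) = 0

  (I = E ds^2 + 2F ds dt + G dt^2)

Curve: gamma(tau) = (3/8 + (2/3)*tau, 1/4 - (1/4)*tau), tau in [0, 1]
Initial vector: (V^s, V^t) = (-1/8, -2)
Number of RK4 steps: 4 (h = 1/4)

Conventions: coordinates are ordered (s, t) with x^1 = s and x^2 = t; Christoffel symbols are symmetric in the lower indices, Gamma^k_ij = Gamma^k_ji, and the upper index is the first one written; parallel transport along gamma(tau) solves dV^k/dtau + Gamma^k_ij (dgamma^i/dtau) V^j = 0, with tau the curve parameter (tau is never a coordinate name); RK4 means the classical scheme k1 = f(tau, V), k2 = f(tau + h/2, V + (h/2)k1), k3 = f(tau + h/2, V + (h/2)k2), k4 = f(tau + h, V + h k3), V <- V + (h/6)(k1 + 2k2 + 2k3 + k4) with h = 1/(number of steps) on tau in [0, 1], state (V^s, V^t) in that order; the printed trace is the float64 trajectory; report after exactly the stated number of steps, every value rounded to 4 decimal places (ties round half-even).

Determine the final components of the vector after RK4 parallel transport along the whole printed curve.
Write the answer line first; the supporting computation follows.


Answer: V^s = 1.1088, V^t = -1.7111

gamma'(tau) = (2/3, -1/4); f(tau, V)^k = -Gamma^k_ij(gamma(tau)) gamma'^i(tau) V^j; h = 1/4; intermediate values shown to 6 dp
curve data and Christoffel symbols at the stage parameters:
  tau = 0.000000: gamma = (0.375000, 0.250000), gamma' = (0.666667, -0.250000); Gamma_sss = 0.000000, Gamma_sst = 0.000000, Gamma_stt = -2.477876, Gamma_tss = 0.000000, Gamma_tst = 0.228571, Gamma_ttt = 0.000000
  tau = 0.125000: gamma = (0.458333, 0.218750), gamma' = (0.666667, -0.250000); Gamma_sss = 0.000000, Gamma_sst = 0.000000, Gamma_stt = -2.525074, Gamma_tss = 0.000000, Gamma_tst = 0.224299, Gamma_ttt = 0.000000
  tau = 0.250000: gamma = (0.541667, 0.187500), gamma' = (0.666667, -0.250000); Gamma_sss = 0.000000, Gamma_sst = 0.000000, Gamma_stt = -2.572271, Gamma_tss = 0.000000, Gamma_tst = 0.220183, Gamma_ttt = 0.000000
  tau = 0.375000: gamma = (0.625000, 0.156250), gamma' = (0.666667, -0.250000); Gamma_sss = 0.000000, Gamma_sst = 0.000000, Gamma_stt = -2.619469, Gamma_tss = 0.000000, Gamma_tst = 0.216216, Gamma_ttt = 0.000000
  tau = 0.500000: gamma = (0.708333, 0.125000), gamma' = (0.666667, -0.250000); Gamma_sss = 0.000000, Gamma_sst = 0.000000, Gamma_stt = -2.666667, Gamma_tss = 0.000000, Gamma_tst = 0.212389, Gamma_ttt = 0.000000
  tau = 0.625000: gamma = (0.791667, 0.093750), gamma' = (0.666667, -0.250000); Gamma_sss = 0.000000, Gamma_sst = 0.000000, Gamma_stt = -2.713864, Gamma_tss = 0.000000, Gamma_tst = 0.208696, Gamma_ttt = 0.000000
  tau = 0.750000: gamma = (0.875000, 0.062500), gamma' = (0.666667, -0.250000); Gamma_sss = 0.000000, Gamma_sst = 0.000000, Gamma_stt = -2.761062, Gamma_tss = 0.000000, Gamma_tst = 0.205128, Gamma_ttt = 0.000000
  tau = 0.875000: gamma = (0.958333, 0.031250), gamma' = (0.666667, -0.250000); Gamma_sss = 0.000000, Gamma_sst = 0.000000, Gamma_stt = -2.808260, Gamma_tss = 0.000000, Gamma_tst = 0.201681, Gamma_ttt = 0.000000
  tau = 1.000000: gamma = (1.041667, 0.000000), gamma' = (0.666667, -0.250000); Gamma_sss = 0.000000, Gamma_sst = 0.000000, Gamma_stt = -2.855457, Gamma_tss = 0.000000, Gamma_tst = 0.198347, Gamma_ttt = 0.000000
step 0: V^s = -0.1250, V^t = -2.0000
step 1: k1 = (1.238938, 0.297619), k2 = (1.239052, 0.295177), k3 = (1.239245, 0.295224), k4 = (1.238673, 0.292917); V <- V + (h/6)(k1 + 2k2 + 2k3 + k4): V^s = 0.1848, V^t = -1.9262
step 2: k1 = (1.238674, 0.292914), k2 = (1.237424, 0.290728), k3 = (1.237603, 0.290759), k4 = (1.235670, 0.288682); V <- V + (h/6)(k1 + 2k2 + 2k3 + k4): V^s = 0.4941, V^t = -1.8535
step 3: k1 = (1.235669, 0.288679), k2 = (1.233057, 0.286697), k3 = (1.233225, 0.286714), k4 = (1.229933, 0.284818); V <- V + (h/6)(k1 + 2k2 + 2k3 + k4): V^s = 0.8024, V^t = -1.7818
step 4: k1 = (1.229932, 0.284815), k2 = (1.225961, 0.282993), k3 = (1.226121, 0.282999), k4 = (1.221475, 0.281244); V <- V + (h/6)(k1 + 2k2 + 2k3 + k4): V^s = 1.1088, V^t = -1.7111


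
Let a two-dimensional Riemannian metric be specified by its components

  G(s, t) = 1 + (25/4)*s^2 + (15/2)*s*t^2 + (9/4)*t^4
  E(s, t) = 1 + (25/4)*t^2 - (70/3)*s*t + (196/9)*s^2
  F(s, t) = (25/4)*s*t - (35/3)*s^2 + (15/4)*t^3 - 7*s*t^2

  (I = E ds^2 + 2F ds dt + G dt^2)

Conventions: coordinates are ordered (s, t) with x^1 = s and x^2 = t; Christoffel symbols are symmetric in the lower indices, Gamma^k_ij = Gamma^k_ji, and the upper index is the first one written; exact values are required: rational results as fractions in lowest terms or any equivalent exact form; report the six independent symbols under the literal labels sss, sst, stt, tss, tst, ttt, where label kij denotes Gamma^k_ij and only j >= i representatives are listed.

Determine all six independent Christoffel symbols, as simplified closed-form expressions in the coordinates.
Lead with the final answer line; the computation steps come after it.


Answer: Gamma_sss = (784*s - 420*t)/(1009*s^2 + 270*s*t^2 - 840*s*t + 81*t^4 + 225*t^2 + 36), Gamma_sst = (-420*s + 225*t)/(1009*s^2 + 270*s*t^2 - 840*s*t + 81*t^4 + 225*t^2 + 36), Gamma_stt = (-504*s*t + 270*t^2)/(1009*s^2 + 270*s*t^2 - 840*s*t + 81*t^4 + 225*t^2 + 36), Gamma_tss = (-420*s - 252*t^2)/(1009*s^2 + 270*s*t^2 - 840*s*t + 81*t^4 + 225*t^2 + 36), Gamma_tst = (225*s + 135*t^2)/(1009*s^2 + 270*s*t^2 - 840*s*t + 81*t^4 + 225*t^2 + 36), Gamma_ttt = (270*s*t + 162*t^3)/(1009*s^2 + 270*s*t^2 - 840*s*t + 81*t^4 + 225*t^2 + 36)

E = 1 + (25/4)*t^2 - (70/3)*s*t + (196/9)*s^2; F = (25/4)*s*t - (35/3)*s^2 + (15/4)*t^3 - 7*s*t^2; G = 1 + (25/4)*s^2 + (15/2)*s*t^2 + (9/4)*t^4
Gamma^k_ij = (1/2) g^{kl} (d_i g_jl + d_j g_il - d_l g_ij), with g^inv = (1/(EG-F^2)) [[G, -F], [-F, E]]
first partials: E_s = -(70/3)*t + (392/9)*s, E_t = (25/2)*t - (70/3)*s, F_s = (25/4)*t - (70/3)*s - 7*t^2, F_t = (25/4)*s + (45/4)*t^2 - 14*s*t, G_s = (25/2)*s + (15/2)*t^2, G_t = 15*s*t + 9*t^3
D = EG - F^2 = 1 + (25/4)*t^2 - (70/3)*s*t + (1009/36)*s^2 + (15/2)*s*t^2 + (9/4)*t^4
expanded: Gamma^s_ss = (G E_s - 2F F_s + F E_t)/(2D), Gamma^s_st = (G E_t - F G_s)/(2D), Gamma^s_tt = (2G F_t - G G_s - F G_t)/(2D), Gamma^t_ss = (2E F_s - E E_t - F E_s)/(2D), Gamma^t_st = (E G_s - F E_t)/(2D), Gamma^t_tt = (E G_t - 2F F_t + F G_s)/(2D); substitute and cancel common factors


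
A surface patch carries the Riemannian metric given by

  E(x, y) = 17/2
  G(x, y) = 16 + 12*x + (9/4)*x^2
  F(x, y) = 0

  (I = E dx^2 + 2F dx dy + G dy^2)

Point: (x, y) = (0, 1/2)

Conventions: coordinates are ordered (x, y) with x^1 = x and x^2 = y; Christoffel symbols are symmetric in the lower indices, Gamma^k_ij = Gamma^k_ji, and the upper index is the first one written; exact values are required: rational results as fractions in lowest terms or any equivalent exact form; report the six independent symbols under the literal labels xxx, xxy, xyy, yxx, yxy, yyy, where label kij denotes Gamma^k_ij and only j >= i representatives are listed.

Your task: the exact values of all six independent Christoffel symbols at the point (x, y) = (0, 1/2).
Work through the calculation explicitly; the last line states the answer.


E = 17/2, F = 0, G = 16 at the point
E_x = 0, E_y = 0, F_x = 0, F_y = 0, G_x = 12, G_y = 0
EG - F^2 = 136;  g^inv = (1/136) * [[16, 0], [0, 17/2]]
first-kind symbols [ij,l] = (1/2)(d_i g_jl + d_j g_il - d_l g_ij): [xx,x] = E_x/2 = 0, [xx,y] = F_x - E_y/2 = 0, [xy,x] = E_y/2 = 0, [xy,y] = G_x/2 = 6, [yy,x] = F_y - G_x/2 = -6, [yy,y] = G_y/2 = 0
Gamma^x_ij = (G*[ij,x] - F*[ij,y])/(EG - F^2), Gamma^y_ij = (E*[ij,y] - F*[ij,x])/(EG - F^2)

Answer: Gamma_xxx = 0, Gamma_xxy = 0, Gamma_xyy = -12/17, Gamma_yxx = 0, Gamma_yxy = 3/8, Gamma_yyy = 0


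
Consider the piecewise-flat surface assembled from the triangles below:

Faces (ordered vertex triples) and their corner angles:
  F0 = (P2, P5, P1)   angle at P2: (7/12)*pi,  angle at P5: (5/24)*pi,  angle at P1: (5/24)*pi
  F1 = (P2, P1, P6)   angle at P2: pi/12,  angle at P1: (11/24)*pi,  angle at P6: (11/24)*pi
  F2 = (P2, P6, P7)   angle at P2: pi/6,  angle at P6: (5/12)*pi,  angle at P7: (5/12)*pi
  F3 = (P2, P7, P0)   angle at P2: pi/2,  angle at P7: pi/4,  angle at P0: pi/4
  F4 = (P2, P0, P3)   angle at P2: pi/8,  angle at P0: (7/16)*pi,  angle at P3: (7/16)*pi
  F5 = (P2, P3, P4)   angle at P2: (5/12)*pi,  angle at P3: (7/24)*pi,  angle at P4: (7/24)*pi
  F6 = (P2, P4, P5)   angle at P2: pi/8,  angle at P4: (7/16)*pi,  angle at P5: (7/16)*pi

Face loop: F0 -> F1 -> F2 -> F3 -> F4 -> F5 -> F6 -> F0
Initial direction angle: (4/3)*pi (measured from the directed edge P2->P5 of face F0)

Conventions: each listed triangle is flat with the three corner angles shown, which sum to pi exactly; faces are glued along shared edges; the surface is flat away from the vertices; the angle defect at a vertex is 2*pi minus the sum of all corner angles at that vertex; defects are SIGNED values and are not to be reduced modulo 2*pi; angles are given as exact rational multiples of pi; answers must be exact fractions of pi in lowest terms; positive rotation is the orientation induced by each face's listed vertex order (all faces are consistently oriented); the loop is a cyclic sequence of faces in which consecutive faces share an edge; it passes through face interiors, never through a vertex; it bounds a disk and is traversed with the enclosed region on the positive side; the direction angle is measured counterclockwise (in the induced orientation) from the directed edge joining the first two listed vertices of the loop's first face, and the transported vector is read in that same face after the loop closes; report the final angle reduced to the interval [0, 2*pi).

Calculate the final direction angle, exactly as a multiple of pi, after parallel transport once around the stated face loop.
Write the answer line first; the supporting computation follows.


Answer: final direction angle = (4/3)*pi

enclosed vertex P2: corner angles sum to 2*pi, defect = 2*pi - 2*pi = 0
holonomy = initial angle + sum of enclosed defects (mod 2*pi), positive in the induced orientation
final angle = (4/3)*pi + 0 = (4/3)*pi (mod 2*pi)


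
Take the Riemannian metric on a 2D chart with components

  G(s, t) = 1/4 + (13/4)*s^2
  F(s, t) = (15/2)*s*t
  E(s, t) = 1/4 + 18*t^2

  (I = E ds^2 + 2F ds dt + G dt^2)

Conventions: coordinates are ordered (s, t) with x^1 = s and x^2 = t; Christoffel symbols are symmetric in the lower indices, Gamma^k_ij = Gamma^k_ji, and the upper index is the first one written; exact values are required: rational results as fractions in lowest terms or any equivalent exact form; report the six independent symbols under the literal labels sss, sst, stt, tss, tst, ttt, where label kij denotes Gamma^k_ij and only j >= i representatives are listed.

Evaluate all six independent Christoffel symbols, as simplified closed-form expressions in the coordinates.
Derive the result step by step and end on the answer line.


E = 1/4 + 18*t^2; F = (15/2)*s*t; G = 1/4 + (13/4)*s^2
Gamma^k_ij = (1/2) g^{kl} (d_i g_jl + d_j g_il - d_l g_ij), with g^inv = (1/(EG-F^2)) [[G, -F], [-F, E]]
first partials: E_s = 0, E_t = 36*t, F_s = (15/2)*t, F_t = (15/2)*s, G_s = (13/2)*s, G_t = 0
D = EG - F^2 = 1/16 + (9/2)*t^2 + (13/16)*s^2 + (9/4)*s^2*t^2
expanded: Gamma^s_ss = (G E_s - 2F F_s + F E_t)/(2D), Gamma^s_st = (G E_t - F G_s)/(2D), Gamma^s_tt = (2G F_t - G G_s - F G_t)/(2D), Gamma^t_ss = (2E F_s - E E_t - F E_s)/(2D), Gamma^t_st = (E G_s - F E_t)/(2D), Gamma^t_tt = (E G_t - 2F F_t + F G_s)/(2D); substitute and cancel common factors

Answer: Gamma_sss = 1260*s*t^2/(36*s^2*t^2 + 13*s^2 + 72*t^2 + 1), Gamma_sst = (546*s^2*t + 72*t)/(36*s^2*t^2 + 13*s^2 + 72*t^2 + 1), Gamma_stt = (221*s^3 + 17*s)/(36*s^2*t^2 + 13*s^2 + 72*t^2 + 1), Gamma_tss = (-3024*t^3 - 42*t)/(36*s^2*t^2 + 13*s^2 + 72*t^2 + 1), Gamma_tst = (-1224*s*t^2 + 13*s)/(36*s^2*t^2 + 13*s^2 + 72*t^2 + 1), Gamma_ttt = -510*s^2*t/(36*s^2*t^2 + 13*s^2 + 72*t^2 + 1)


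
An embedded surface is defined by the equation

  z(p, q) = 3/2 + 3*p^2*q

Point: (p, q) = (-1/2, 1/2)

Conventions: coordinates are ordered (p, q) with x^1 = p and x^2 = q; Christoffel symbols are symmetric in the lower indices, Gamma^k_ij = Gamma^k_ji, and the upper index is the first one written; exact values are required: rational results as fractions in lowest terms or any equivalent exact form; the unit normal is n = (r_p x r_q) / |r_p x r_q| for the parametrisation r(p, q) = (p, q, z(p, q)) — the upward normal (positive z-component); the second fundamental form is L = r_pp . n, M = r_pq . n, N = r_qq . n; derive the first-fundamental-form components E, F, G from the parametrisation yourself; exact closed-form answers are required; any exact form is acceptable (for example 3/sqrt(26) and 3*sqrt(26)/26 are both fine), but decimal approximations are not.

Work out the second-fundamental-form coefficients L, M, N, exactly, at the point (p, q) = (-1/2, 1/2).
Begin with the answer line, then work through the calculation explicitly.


Answer: L = 12*sqrt(61)/61, M = -12*sqrt(61)/61, N = 0

z_p = -3/2, z_q = 3/4, z_pp = 3, z_pq = -3, z_qq = 0
E = 13/4, F = -9/8, G = 25/16; answer radicand W^2 = 61/16
unnormalised second-form numerators: l = 3, m = -3, n = 0; L = l/sqrt(61/16), and similarly M = m/sqrt(W^2), N = n/sqrt(W^2)


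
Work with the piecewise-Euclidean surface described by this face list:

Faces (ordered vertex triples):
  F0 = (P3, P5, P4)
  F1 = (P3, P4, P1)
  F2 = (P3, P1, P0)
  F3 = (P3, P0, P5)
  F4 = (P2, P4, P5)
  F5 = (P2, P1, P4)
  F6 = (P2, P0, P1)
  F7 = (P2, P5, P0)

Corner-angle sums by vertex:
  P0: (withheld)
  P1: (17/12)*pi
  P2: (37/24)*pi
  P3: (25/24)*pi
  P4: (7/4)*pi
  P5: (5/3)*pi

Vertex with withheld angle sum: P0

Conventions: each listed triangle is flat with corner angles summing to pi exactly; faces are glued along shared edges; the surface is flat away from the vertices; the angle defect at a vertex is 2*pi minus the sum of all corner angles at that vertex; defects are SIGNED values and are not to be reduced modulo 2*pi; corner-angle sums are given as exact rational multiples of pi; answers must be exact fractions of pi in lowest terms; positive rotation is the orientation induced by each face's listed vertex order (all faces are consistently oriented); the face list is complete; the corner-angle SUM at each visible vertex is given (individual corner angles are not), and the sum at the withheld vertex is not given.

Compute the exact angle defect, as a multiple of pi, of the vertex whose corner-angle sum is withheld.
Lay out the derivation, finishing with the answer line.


V = 6, E = 12, F = 8; chi = V - E + F = 2
Gauss-Bonnet: total defect = 2*pi*chi = 4*pi; visible defects sum to (31/12)*pi

Answer: defect(P0) = (17/12)*pi


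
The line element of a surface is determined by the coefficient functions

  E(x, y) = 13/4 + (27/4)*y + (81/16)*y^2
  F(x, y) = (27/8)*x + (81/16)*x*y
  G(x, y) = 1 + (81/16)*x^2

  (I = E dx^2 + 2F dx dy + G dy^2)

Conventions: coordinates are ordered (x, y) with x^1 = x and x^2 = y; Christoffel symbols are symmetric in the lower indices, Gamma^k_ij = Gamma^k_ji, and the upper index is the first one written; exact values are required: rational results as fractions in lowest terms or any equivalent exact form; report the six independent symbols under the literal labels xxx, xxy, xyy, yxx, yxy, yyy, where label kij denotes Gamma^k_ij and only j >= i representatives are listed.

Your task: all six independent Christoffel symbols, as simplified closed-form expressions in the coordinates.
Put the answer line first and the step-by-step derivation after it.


Answer: Gamma_xxx = 0, Gamma_xxy = (81*y + 54)/(81*x^2 + 81*y^2 + 108*y + 52), Gamma_xyy = 0, Gamma_yxx = 0, Gamma_yxy = 81*x/(81*x^2 + 81*y^2 + 108*y + 52), Gamma_yyy = 0

E = 13/4 + (27/4)*y + (81/16)*y^2; F = (27/8)*x + (81/16)*x*y; G = 1 + (81/16)*x^2
Gamma^k_ij = (1/2) g^{kl} (d_i g_jl + d_j g_il - d_l g_ij), with g^inv = (1/(EG-F^2)) [[G, -F], [-F, E]]
first partials: E_x = 0, E_y = 27/4 + (81/8)*y, F_x = 27/8 + (81/16)*y, F_y = (81/16)*x, G_x = (81/8)*x, G_y = 0
D = EG - F^2 = 13/4 + (27/4)*y + (81/16)*y^2 + (81/16)*x^2
expanded: Gamma^x_xx = (G E_x - 2F F_x + F E_y)/(2D), Gamma^x_xy = (G E_y - F G_x)/(2D), Gamma^x_yy = (2G F_y - G G_x - F G_y)/(2D), Gamma^y_xx = (2E F_x - E E_y - F E_x)/(2D), Gamma^y_xy = (E G_x - F E_y)/(2D), Gamma^y_yy = (E G_y - 2F F_y + F G_x)/(2D); substitute and cancel common factors


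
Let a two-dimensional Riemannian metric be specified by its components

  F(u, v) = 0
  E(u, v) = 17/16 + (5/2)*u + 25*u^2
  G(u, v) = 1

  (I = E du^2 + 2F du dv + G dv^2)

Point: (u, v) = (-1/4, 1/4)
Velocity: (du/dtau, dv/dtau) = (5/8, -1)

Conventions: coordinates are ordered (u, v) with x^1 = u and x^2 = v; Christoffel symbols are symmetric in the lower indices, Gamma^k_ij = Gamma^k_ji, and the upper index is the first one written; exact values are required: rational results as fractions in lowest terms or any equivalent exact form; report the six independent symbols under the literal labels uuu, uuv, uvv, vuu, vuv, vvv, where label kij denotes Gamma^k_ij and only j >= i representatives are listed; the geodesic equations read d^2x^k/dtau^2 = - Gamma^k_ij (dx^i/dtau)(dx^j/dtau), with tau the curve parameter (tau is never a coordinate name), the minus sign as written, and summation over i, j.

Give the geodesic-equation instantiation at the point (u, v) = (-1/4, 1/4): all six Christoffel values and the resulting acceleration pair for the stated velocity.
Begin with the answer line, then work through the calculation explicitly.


Answer: Gamma_uuu = -5/2, Gamma_uuv = 0, Gamma_uvv = 0, Gamma_vuu = 0, Gamma_vuv = 0, Gamma_vvv = 0; accelerations (d^2u/dtau^2, d^2v/dtau^2) = (125/128, 0)

E = 2, F = 0, G = 1 at the point
E_u = -10, E_v = 0, F_u = 0, F_v = 0, G_u = 0, G_v = 0
EG - F^2 = 2;  g^inv = (1/2) * [[1, 0], [0, 2]]
first-kind symbols [ij,l] = (1/2)(d_i g_jl + d_j g_il - d_l g_ij): [uu,u] = E_u/2 = -5, [uu,v] = F_u - E_v/2 = 0, [uv,u] = E_v/2 = 0, [uv,v] = G_u/2 = 0, [vv,u] = F_v - G_u/2 = 0, [vv,v] = G_v/2 = 0
Gamma^u_ij = (G*[ij,u] - F*[ij,v])/(EG - F^2), Gamma^v_ij = (E*[ij,v] - F*[ij,u])/(EG - F^2)
Gamma_uuu = -5/2, Gamma_uuv = 0, Gamma_uvv = 0, Gamma_vuu = 0, Gamma_vuv = 0, Gamma_vvv = 0
d^2u/dtau^2 = -(Gamma_uuu*(5/8)^2 + 2*Gamma_uuv*(5/8)*(-1) + Gamma_uvv*(-1)^2) = 125/128
d^2v/dtau^2 = -(Gamma_vuu*(5/8)^2 + 2*Gamma_vuv*(5/8)*(-1) + Gamma_vvv*(-1)^2) = 0


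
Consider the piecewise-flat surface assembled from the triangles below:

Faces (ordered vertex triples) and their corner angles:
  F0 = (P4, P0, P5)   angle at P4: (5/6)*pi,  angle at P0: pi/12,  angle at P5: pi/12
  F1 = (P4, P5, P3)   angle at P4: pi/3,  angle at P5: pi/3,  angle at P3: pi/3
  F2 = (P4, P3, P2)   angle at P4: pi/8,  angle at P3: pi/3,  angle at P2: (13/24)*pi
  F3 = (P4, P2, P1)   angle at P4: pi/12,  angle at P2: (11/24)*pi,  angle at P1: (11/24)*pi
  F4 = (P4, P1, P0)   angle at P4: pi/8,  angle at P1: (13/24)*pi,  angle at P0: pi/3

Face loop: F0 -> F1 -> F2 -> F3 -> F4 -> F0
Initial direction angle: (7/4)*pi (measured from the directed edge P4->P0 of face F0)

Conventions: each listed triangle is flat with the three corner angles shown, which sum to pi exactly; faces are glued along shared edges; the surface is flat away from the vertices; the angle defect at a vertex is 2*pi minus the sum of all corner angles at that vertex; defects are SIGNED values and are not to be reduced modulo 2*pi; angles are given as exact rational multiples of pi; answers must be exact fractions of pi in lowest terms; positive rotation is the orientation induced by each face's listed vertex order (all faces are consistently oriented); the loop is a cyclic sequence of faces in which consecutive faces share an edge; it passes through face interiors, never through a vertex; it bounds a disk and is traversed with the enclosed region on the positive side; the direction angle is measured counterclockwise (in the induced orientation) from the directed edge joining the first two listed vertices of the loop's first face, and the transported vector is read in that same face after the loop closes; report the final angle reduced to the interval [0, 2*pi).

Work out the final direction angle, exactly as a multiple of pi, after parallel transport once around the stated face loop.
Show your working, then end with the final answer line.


enclosed vertex P4: corner angles sum to (3/2)*pi, defect = 2*pi - (3/2)*pi = pi/2
holonomy = initial angle + sum of enclosed defects (mod 2*pi), positive in the induced orientation
final angle = (7/4)*pi + pi/2 = pi/4 (mod 2*pi)

Answer: final direction angle = pi/4


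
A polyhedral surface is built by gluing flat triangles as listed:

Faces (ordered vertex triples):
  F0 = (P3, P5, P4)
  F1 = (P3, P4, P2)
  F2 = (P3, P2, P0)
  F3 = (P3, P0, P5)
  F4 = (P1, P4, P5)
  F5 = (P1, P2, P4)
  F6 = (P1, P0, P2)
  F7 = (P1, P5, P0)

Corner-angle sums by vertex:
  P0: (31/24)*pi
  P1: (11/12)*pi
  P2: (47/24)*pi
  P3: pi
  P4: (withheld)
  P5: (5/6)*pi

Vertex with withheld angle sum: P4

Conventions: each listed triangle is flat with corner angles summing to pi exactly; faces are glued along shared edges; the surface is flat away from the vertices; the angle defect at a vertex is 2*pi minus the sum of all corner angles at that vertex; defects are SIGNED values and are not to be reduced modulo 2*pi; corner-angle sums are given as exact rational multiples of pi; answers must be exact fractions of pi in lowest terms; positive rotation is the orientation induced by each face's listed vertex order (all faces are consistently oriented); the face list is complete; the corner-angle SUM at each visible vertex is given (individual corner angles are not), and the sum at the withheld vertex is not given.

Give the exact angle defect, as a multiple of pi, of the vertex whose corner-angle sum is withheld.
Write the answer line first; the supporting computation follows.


Answer: defect(P4) = 0

V = 6, E = 12, F = 8; chi = V - E + F = 2
Gauss-Bonnet: total defect = 2*pi*chi = 4*pi; visible defects sum to 4*pi


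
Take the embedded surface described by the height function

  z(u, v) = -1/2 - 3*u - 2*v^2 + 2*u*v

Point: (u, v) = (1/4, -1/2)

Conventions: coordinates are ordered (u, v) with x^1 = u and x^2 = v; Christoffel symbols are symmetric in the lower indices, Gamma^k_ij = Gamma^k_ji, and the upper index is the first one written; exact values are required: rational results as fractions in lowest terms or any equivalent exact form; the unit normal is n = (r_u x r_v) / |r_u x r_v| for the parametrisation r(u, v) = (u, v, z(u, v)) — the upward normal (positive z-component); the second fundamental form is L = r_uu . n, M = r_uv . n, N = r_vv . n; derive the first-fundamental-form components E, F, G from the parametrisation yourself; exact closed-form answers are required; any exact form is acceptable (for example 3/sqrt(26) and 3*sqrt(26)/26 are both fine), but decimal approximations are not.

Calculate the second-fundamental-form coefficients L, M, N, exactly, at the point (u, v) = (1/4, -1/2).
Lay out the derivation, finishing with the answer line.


z_u = -4, z_v = 5/2, z_uu = 0, z_uv = 2, z_vv = -4
E = 17, F = -10, G = 29/4; answer radicand W^2 = 93/4
unnormalised second-form numerators: l = 0, m = 2, n = -4; L = l/sqrt(93/4), and similarly M = m/sqrt(W^2), N = n/sqrt(W^2)

Answer: L = 0, M = 4*sqrt(93)/93, N = -8*sqrt(93)/93


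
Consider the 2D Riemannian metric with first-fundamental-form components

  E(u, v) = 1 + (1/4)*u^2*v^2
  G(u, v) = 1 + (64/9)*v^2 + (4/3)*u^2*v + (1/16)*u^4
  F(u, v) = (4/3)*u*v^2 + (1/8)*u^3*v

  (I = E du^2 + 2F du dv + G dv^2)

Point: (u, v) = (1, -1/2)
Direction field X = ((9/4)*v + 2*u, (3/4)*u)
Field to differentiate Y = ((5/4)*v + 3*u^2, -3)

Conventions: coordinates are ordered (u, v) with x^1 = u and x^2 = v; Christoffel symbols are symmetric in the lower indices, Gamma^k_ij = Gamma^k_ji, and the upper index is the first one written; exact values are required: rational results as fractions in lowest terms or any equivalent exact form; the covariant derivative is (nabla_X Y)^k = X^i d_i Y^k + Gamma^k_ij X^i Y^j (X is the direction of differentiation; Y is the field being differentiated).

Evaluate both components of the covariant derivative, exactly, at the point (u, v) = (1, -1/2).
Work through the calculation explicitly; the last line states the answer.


E = 17/16, F = 13/48, G = 313/144 at the point
E_u = 1/8, E_v = -1/4, F_u = 7/48, F_v = -29/24, G_u = -13/12, G_v = -52/9
EG - F^2 = 161/72;  g^inv = (72/161) * [[313/144, -13/48], [-13/48, 17/16]]
first-kind symbols [ij,l] = (1/2)(d_i g_jl + d_j g_il - d_l g_ij): [uu,u] = E_u/2 = 1/16, [uu,v] = F_u - E_v/2 = 13/48, [uv,u] = E_v/2 = -1/8, [uv,v] = G_u/2 = -13/24, [vv,u] = F_v - G_u/2 = -2/3, [vv,v] = G_v/2 = -26/9
Gamma^u_ij = (G*[ij,u] - F*[ij,v])/(EG - F^2), Gamma^v_ij = (E*[ij,v] - F*[ij,u])/(EG - F^2)
Gamma_uuu = 9/322, Gamma_uuv = -9/161, Gamma_uvv = -48/161, Gamma_vuu = 39/322, Gamma_vuv = -39/161, Gamma_vvv = -208/161
X = (7/8, 3/4), Y = (19/8, -3) at the point

Answer: (nabla_X Y)^u = 143505/20608, (nabla_X Y)^v = 69303/20608


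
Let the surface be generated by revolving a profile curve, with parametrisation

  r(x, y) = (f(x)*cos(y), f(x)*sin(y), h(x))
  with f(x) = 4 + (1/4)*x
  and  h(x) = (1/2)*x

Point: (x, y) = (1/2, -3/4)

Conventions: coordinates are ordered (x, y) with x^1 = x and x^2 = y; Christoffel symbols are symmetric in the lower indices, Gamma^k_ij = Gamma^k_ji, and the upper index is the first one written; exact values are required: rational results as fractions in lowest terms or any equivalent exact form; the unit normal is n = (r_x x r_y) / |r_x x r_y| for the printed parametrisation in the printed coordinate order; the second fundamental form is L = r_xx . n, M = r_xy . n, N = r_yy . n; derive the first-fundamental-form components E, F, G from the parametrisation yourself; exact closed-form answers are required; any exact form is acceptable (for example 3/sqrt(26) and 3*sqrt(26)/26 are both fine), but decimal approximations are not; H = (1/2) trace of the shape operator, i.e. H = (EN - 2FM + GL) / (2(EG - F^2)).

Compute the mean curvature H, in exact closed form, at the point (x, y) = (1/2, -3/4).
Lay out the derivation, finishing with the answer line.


f = 33/8, f' = 1/4, f'' = 0, h' = 1/2, h'' = 0
E = 5/16, F = 0, G = 1089/64; answer radicand W^2 = 5/16
unnormalised second-form numerators: l = 0, m = 0, n = 33/16; L = l/sqrt(5/16), and similarly M = m/sqrt(W^2), N = n/sqrt(W^2)
H = (E*n - 2*F*m + G*l) / (2*(EG - F^2)*sqrt(W^2)); E*n - 2*F*m + G*l = 165/256, EG - F^2 = 5445/1024, so H = (2/33)/sqrt(5/16)

Answer: H = 8*sqrt(5)/165


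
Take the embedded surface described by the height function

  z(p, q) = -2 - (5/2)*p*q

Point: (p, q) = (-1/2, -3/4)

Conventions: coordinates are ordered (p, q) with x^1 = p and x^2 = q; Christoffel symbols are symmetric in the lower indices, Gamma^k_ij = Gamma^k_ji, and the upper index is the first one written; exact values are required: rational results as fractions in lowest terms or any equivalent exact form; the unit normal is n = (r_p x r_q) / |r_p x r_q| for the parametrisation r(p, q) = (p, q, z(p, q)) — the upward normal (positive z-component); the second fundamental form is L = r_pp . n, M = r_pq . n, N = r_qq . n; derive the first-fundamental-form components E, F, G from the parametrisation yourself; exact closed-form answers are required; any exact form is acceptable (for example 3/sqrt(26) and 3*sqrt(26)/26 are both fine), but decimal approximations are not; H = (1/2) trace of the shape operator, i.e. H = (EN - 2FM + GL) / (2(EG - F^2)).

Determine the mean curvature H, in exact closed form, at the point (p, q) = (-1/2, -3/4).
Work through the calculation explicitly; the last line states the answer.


z_p = 15/8, z_q = 5/4, z_pp = 0, z_pq = -5/2, z_qq = 0
E = 289/64, F = 75/32, G = 41/16; answer radicand W^2 = 389/64
unnormalised second-form numerators: l = 0, m = -5/2, n = 0; L = l/sqrt(389/64), and similarly M = m/sqrt(W^2), N = n/sqrt(W^2)
H = (E*n - 2*F*m + G*l) / (2*(EG - F^2)*sqrt(W^2)); E*n - 2*F*m + G*l = 375/32, EG - F^2 = 389/64, so H = (375/389)/sqrt(389/64)

Answer: H = 3000*sqrt(389)/151321


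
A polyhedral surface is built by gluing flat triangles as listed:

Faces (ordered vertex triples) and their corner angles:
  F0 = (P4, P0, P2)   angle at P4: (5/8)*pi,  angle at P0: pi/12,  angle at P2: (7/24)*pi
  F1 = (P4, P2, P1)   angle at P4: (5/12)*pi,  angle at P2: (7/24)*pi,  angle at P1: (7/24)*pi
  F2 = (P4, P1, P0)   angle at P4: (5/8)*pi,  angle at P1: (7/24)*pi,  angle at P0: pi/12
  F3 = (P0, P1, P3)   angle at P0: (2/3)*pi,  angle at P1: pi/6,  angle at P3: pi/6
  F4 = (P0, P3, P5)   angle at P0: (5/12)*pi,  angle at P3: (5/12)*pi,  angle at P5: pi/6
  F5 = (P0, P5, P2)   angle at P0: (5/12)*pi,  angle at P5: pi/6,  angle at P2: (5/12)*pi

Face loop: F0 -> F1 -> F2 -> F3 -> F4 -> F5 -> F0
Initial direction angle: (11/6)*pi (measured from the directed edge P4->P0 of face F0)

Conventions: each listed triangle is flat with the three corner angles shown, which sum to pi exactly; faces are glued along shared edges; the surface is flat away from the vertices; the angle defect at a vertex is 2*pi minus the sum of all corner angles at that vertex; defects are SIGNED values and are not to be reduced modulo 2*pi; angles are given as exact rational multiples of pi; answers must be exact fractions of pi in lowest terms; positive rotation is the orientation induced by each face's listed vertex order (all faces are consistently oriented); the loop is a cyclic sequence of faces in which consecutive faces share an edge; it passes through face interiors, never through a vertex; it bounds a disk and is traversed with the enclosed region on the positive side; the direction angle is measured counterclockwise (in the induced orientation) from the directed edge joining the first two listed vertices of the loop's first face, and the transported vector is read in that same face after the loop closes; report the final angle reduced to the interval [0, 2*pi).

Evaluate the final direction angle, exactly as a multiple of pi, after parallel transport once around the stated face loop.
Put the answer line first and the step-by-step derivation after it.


Answer: final direction angle = pi/2

enclosed vertex P0: corner angles sum to (5/3)*pi, defect = 2*pi - (5/3)*pi = pi/3
enclosed vertex P4: corner angles sum to (5/3)*pi, defect = 2*pi - (5/3)*pi = pi/3
the final direction is the initial angle plus the enclosed defects, taken mod 2*pi in the induced orientation
final angle = (11/6)*pi + (2/3)*pi = pi/2 (mod 2*pi)


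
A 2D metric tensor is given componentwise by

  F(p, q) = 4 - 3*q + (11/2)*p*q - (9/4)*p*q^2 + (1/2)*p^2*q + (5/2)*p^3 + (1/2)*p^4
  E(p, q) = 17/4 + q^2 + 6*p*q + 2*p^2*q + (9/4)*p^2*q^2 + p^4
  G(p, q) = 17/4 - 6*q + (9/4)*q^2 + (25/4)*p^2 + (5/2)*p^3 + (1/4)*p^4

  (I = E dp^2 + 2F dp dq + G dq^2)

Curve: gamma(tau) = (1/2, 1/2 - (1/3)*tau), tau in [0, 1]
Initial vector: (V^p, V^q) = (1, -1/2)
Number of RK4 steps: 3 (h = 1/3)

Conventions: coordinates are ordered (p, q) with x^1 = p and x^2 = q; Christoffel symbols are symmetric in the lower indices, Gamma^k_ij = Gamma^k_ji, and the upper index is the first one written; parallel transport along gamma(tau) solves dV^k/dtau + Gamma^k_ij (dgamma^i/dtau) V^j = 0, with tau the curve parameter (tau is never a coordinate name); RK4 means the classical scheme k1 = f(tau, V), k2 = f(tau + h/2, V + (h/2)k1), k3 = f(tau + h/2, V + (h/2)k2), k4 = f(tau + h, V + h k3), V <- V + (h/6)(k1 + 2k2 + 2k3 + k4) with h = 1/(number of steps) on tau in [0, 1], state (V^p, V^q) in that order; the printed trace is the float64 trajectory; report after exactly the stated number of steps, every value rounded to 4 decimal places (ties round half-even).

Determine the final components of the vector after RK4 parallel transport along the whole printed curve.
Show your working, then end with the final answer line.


gamma'(tau) = (0, -1/3); f(tau, V)^k = -Gamma^k_ij(gamma(tau)) gamma'^i(tau) V^j; h = 1/3; intermediate values shown to 6 dp
curve data and Christoffel symbols at the stage parameters:
  tau = 0.000000: gamma = (0.500000, 0.500000), gamma' = (0.000000, -0.333333); Gamma_ppp = 0.158108, Gamma_ppq = -0.902458, Gamma_pqq = -1.570815, Gamma_qpp = 0.377740, Gamma_qpq = 2.088731, Gamma_qqq = 1.190416
  tau = 0.166667: gamma = (0.500000, 0.444444), gamma' = (0.000000, -0.333333); Gamma_ppp = 0.140766, Gamma_ppq = -0.937836, Gamma_pqq = -1.621721, Gamma_qpp = 0.339533, Gamma_qpq = 2.025880, Gamma_qqq = 1.172384
  tau = 0.333333: gamma = (0.500000, 0.388889), gamma' = (0.000000, -0.333333); Gamma_ppp = 0.124412, Gamma_ppq = -0.965448, Gamma_pqq = -1.666276, Gamma_qpp = 0.300710, Gamma_qpq = 1.954753, Gamma_qqq = 1.144860
  tau = 0.500000: gamma = (0.500000, 0.333333), gamma' = (0.000000, -0.333333); Gamma_ppp = 0.108519, Gamma_ppq = -0.984926, Gamma_pqq = -1.703208, Gamma_qpp = 0.262121, Gamma_qpq = 1.876525, Gamma_qqq = 1.107915
  tau = 0.666667: gamma = (0.500000, 0.277778), gamma' = (0.000000, -0.333333); Gamma_ppp = 0.092471, Gamma_ppq = -0.996157, Gamma_pqq = -1.731374, Gamma_qpp = 0.224546, Gamma_qpq = 1.792549, Gamma_qqq = 1.061898
  tau = 0.833333: gamma = (0.500000, 0.222222), gamma' = (0.000000, -0.333333); Gamma_ppp = 0.075607, Gamma_ppq = -0.999290, Gamma_pqq = -1.749819, Gamma_qpp = 0.188655, Gamma_qpq = 1.704291, Gamma_qqq = 1.007432
  tau = 1.000000: gamma = (0.500000, 0.166667), gamma' = (0.000000, -0.333333); Gamma_ppp = 0.057263, Gamma_ppq = -0.994728, Gamma_pqq = -1.757825, Gamma_qpp = 0.154970, Gamma_qpq = 1.613269, Gamma_qqq = 0.945393
step 0: V^p = 1.0000, V^q = -0.5000
step 1: k1 = (-0.039017, 0.497841), k2 = (-0.085145, 0.507930), k3 = (-0.083651, 0.503396), k4 = (-0.128330, 0.506641); V <- V + (h/6)(k1 + 2k2 + 2k3 + k4): V^p = 0.9719, V^q = -0.3318
step 2: k1 = (-0.128484, 0.506675), k2 = (-0.171622, 0.503208), k3 = (-0.168934, 0.498498), k4 = (-0.208433, 0.488470); V <- V + (h/6)(k1 + 2k2 + 2k3 + k4): V^p = 0.9154, V^q = -0.1652
step 3: k1 = (-0.208594, 0.488472), k2 = (-0.244439, 0.472130), k3 = (-0.240860, 0.467822), k4 = (-0.271452, 0.446152); V <- V + (h/6)(k1 + 2k2 + 2k3 + k4): V^p = 0.8348, V^q = -0.0089

Answer: V^p = 0.8348, V^q = -0.0089
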